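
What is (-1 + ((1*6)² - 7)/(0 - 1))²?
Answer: 900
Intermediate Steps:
(-1 + ((1*6)² - 7)/(0 - 1))² = (-1 + (6² - 7)/(-1))² = (-1 + (36 - 7)*(-1))² = (-1 + 29*(-1))² = (-1 - 29)² = (-30)² = 900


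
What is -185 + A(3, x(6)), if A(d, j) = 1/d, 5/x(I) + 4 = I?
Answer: -554/3 ≈ -184.67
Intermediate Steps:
x(I) = 5/(-4 + I)
-185 + A(3, x(6)) = -185 + 1/3 = -185 + ⅓ = -554/3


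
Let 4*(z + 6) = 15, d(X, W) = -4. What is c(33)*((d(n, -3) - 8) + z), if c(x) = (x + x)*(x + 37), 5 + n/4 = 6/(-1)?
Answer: -65835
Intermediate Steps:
n = -44 (n = -20 + 4*(6/(-1)) = -20 + 4*(6*(-1)) = -20 + 4*(-6) = -20 - 24 = -44)
c(x) = 2*x*(37 + x) (c(x) = (2*x)*(37 + x) = 2*x*(37 + x))
z = -9/4 (z = -6 + (¼)*15 = -6 + 15/4 = -9/4 ≈ -2.2500)
c(33)*((d(n, -3) - 8) + z) = (2*33*(37 + 33))*((-4 - 8) - 9/4) = (2*33*70)*(-12 - 9/4) = 4620*(-57/4) = -65835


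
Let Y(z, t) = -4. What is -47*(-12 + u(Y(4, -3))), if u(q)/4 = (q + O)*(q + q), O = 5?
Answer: 2068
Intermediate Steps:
u(q) = 8*q*(5 + q) (u(q) = 4*((q + 5)*(q + q)) = 4*((5 + q)*(2*q)) = 4*(2*q*(5 + q)) = 8*q*(5 + q))
-47*(-12 + u(Y(4, -3))) = -47*(-12 + 8*(-4)*(5 - 4)) = -47*(-12 + 8*(-4)*1) = -47*(-12 - 32) = -47*(-44) = 2068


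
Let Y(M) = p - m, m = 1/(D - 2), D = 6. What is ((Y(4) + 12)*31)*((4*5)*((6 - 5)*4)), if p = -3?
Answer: 21700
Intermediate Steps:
m = 1/4 (m = 1/(6 - 2) = 1/4 ≈ 0.25000)
Y(M) = -13/4 (Y(M) = -3 - 1*1/4 = -3 - 1/4 = -13/4)
((Y(4) + 12)*31)*((4*5)*((6 - 5)*4)) = ((-13/4 + 12)*31)*((4*5)*((6 - 5)*4)) = ((35/4)*31)*(20*(1*4)) = 1085*(20*4)/4 = (1085/4)*80 = 21700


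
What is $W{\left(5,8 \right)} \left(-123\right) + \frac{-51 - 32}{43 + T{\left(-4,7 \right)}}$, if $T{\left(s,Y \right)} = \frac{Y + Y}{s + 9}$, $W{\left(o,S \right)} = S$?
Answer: $- \frac{225751}{229} \approx -985.81$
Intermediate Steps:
$T{\left(s,Y \right)} = \frac{2 Y}{9 + s}$
$W{\left(5,8 \right)} \left(-123\right) + \frac{-51 - 32}{43 + T{\left(-4,7 \right)}} = 8 \left(-123\right) + \frac{-51 - 32}{43 + 2 \cdot 7 \frac{1}{9 - 4}} = -984 - \frac{83}{43 + 2 \cdot 7 \cdot \frac{1}{5}} = -984 - \frac{83}{43 + \frac{14}{5}} = -984 - \frac{83}{\frac{229}{5}} = -984 - \frac{415}{229} = - \frac{225751}{229}$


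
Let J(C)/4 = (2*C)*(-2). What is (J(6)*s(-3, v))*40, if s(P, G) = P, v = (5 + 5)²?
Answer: 11520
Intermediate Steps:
v = 100 (v = 10² = 100)
J(C) = -16*C (J(C) = 4*((2*C)*(-2)) = 4*(-4*C) = -16*C)
(J(6)*s(-3, v))*40 = (-16*6*(-3))*40 = -96*(-3)*40 = 288*40 = 11520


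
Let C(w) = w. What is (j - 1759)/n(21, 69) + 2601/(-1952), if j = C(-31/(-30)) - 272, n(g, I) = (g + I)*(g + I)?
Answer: -93864731/59292000 ≈ -1.5831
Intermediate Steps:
n(g, I) = (I + g)² (n(g, I) = (I + g)*(I + g) = (I + g)²)
j = -8129/30 (j = -31/(-30) - 272 = -31*(-1/30) - 272 = 31/30 - 272 = -8129/30 ≈ -270.97)
(j - 1759)/n(21, 69) + 2601/(-1952) = (-8129/30 - 1759)/((69 + 21)²) + 2601/(-1952) = -60899/(30*(90²)) + 2601*(-1/1952) = -60899/30/8100 - 2601/1952 = -60899/30*1/8100 - 2601/1952 = -60899/243000 - 2601/1952 = -93864731/59292000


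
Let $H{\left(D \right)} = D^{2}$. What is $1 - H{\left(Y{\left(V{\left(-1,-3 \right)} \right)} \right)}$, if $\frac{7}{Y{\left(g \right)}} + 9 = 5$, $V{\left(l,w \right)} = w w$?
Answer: $- \frac{33}{16} \approx -2.0625$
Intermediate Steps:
$V{\left(l,w \right)} = w^{2}$
$Y{\left(g \right)} = - \frac{7}{4}$ ($Y{\left(g \right)} = \frac{7}{-9 + 5} = \frac{7}{-4} = 7 \left(- \frac{1}{4}\right) = - \frac{7}{4}$)
$1 - H{\left(Y{\left(V{\left(-1,-3 \right)} \right)} \right)} = 1 - \left(- \frac{7}{4}\right)^{2} = 1 - \frac{49}{16} = - \frac{33}{16}$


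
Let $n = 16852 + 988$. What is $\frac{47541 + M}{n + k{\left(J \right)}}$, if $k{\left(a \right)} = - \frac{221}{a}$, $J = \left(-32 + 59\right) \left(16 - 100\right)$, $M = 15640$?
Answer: $\frac{143294508}{40461341} \approx 3.5415$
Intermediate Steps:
$J = -2268$ ($J = 27 \left(-84\right) = -2268$)
$n = 17840$
$\frac{47541 + M}{n + k{\left(J \right)}} = \frac{47541 + 15640}{17840 - \frac{221}{-2268}} = \frac{63181}{17840 - - \frac{221}{2268}} = \frac{63181}{17840 + \frac{221}{2268}} = \frac{63181}{\frac{40461341}{2268}} = 63181 \cdot \frac{2268}{40461341} = \frac{143294508}{40461341}$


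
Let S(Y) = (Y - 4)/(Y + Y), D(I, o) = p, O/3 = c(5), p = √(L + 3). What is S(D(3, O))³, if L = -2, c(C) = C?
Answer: -27/8 ≈ -3.3750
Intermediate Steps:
p = 1 (p = √(-2 + 3) = √1 = 1)
O = 15 (O = 3*5 = 15)
D(I, o) = 1
S(Y) = (-4 + Y)/(2*Y) (S(Y) = (-4 + Y)/((2*Y)) = (-4 + Y)*(1/(2*Y)) = (-4 + Y)/(2*Y))
S(D(3, O))³ = ((½)*(-4 + 1)/1)³ = ((½)*1*(-3))³ = (-3/2)³ = -27/8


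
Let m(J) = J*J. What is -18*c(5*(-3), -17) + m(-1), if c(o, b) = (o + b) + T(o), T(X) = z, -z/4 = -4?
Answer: 289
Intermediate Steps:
m(J) = J**2
z = 16 (z = -4*(-4) = 16)
T(X) = 16
c(o, b) = 16 + b + o (c(o, b) = (o + b) + 16 = (b + o) + 16 = 16 + b + o)
-18*c(5*(-3), -17) + m(-1) = -18*(16 - 17 + 5*(-3)) + (-1)**2 = -18*(16 - 17 - 15) + 1 = -18*(-16) + 1 = 288 + 1 = 289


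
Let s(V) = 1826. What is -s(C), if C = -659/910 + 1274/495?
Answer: -1826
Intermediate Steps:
C = 166627/90090 (C = -659*1/910 + 1274*(1/495) = -659/910 + 1274/495 = 166627/90090 ≈ 1.8496)
-s(C) = -1*1826 = -1826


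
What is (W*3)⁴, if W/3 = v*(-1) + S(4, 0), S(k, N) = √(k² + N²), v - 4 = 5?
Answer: 4100625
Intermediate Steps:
v = 9 (v = 4 + 5 = 9)
S(k, N) = √(N² + k²)
W = -15 (W = 3*(9*(-1) + √(0² + 4²)) = 3*(-9 + √(0 + 16)) = 3*(-9 + √16) = 3*(-9 + 4) = 3*(-5) = -15)
(W*3)⁴ = (-15*3)⁴ = (-45)⁴ = 4100625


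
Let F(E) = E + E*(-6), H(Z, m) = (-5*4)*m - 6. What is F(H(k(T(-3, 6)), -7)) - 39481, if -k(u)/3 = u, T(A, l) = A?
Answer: -40151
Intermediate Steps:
k(u) = -3*u
H(Z, m) = -6 - 20*m (H(Z, m) = -20*m - 6 = -6 - 20*m)
F(E) = -5*E (F(E) = E - 6*E = -5*E)
F(H(k(T(-3, 6)), -7)) - 39481 = -5*(-6 - 20*(-7)) - 39481 = -5*(-6 + 140) - 39481 = -5*134 - 39481 = -670 - 39481 = -40151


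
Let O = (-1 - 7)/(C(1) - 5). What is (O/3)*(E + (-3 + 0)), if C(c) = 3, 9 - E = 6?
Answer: 0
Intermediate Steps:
E = 3 (E = 9 - 1*6 = 9 - 6 = 3)
O = 4 (O = (-1 - 7)/(3 - 5) = -8/(-2) = -8*(-½) = 4)
(O/3)*(E + (-3 + 0)) = (4/3)*(3 + (-3 + 0)) = (4*(⅓))*(3 - 3) = (4/3)*0 = 0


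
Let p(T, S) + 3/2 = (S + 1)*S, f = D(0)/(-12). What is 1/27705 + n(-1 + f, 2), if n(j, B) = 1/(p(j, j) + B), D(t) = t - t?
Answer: 55411/27705 ≈ 2.0000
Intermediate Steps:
D(t) = 0
f = 0 (f = 0/(-12) = 0*(-1/12) = 0)
p(T, S) = -3/2 + S*(1 + S) (p(T, S) = -3/2 + (S + 1)*S = -3/2 + (1 + S)*S = -3/2 + S*(1 + S))
n(j, B) = 1/(-3/2 + B + j + j²) (n(j, B) = 1/((-3/2 + j + j²) + B) = 1/(-3/2 + B + j + j²))
1/27705 + n(-1 + f, 2) = 1/27705 + 2/(-3 + 2*2 + 2*(-1 + 0) + 2*(-1 + 0)²) = 1/27705 + 2/(-3 + 4 + 2*(-1) + 2*(-1)²) = 1/27705 + 2/(-3 + 4 - 2 + 2*1) = 1/27705 + 2/(-3 + 4 - 2 + 2) = 1/27705 + 2/1 = 1/27705 + 2*1 = 1/27705 + 2 = 55411/27705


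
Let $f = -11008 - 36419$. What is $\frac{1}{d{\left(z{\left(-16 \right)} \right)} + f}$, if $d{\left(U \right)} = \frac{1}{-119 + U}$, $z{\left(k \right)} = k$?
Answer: $- \frac{135}{6402646} \approx -2.1085 \cdot 10^{-5}$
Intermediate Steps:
$f = -47427$ ($f = -11008 - 36419 = -47427$)
$\frac{1}{d{\left(z{\left(-16 \right)} \right)} + f} = \frac{1}{\frac{1}{-119 - 16} - 47427} = \frac{1}{\frac{1}{-135} - 47427} = \frac{1}{- \frac{1}{135} - 47427} = \frac{1}{- \frac{6402646}{135}} = - \frac{135}{6402646}$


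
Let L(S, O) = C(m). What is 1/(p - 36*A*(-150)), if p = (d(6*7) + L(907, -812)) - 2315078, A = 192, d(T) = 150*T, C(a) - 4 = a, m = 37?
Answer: -1/1271937 ≈ -7.8620e-7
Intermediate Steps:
C(a) = 4 + a
L(S, O) = 41 (L(S, O) = 4 + 37 = 41)
p = -2308737 (p = (150*(6*7) + 41) - 2315078 = (150*42 + 41) - 2315078 = (6300 + 41) - 2315078 = 6341 - 2315078 = -2308737)
1/(p - 36*A*(-150)) = 1/(-2308737 - 36*192*(-150)) = 1/(-2308737 - 6912*(-150)) = 1/(-2308737 + 1036800) = 1/(-1271937) = -1/1271937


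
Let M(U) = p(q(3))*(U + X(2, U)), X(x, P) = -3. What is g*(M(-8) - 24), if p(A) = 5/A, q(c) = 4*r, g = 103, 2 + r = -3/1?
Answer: -8755/4 ≈ -2188.8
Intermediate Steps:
r = -5 (r = -2 - 3/1 = -2 - 3*1 = -2 - 3 = -5)
q(c) = -20 (q(c) = 4*(-5) = -20)
M(U) = ¾ - U/4 (M(U) = (5/(-20))*(U - 3) = (5*(-1/20))*(-3 + U) = -(-3 + U)/4 = ¾ - U/4)
g*(M(-8) - 24) = 103*((¾ - ¼*(-8)) - 24) = 103*((¾ + 2) - 24) = 103*(11/4 - 24) = 103*(-85/4) = -8755/4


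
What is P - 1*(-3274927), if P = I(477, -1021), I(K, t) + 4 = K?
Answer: 3275400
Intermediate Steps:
I(K, t) = -4 + K
P = 473 (P = -4 + 477 = 473)
P - 1*(-3274927) = 473 - 1*(-3274927) = 473 + 3274927 = 3275400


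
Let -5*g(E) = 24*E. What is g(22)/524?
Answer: -132/655 ≈ -0.20153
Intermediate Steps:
g(E) = -24*E/5
g(22)/524 = -24/5*22/524 = -528/5*1/524 = -132/655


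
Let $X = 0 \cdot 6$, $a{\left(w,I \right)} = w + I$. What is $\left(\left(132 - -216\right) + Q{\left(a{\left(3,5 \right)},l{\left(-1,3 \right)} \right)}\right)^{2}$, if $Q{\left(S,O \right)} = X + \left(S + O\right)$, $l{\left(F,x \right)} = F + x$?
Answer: $128164$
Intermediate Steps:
$a{\left(w,I \right)} = I + w$
$X = 0$
$Q{\left(S,O \right)} = O + S$ ($Q{\left(S,O \right)} = 0 + \left(S + O\right) = 0 + \left(O + S\right) = O + S$)
$\left(\left(132 - -216\right) + Q{\left(a{\left(3,5 \right)},l{\left(-1,3 \right)} \right)}\right)^{2} = \left(\left(132 - -216\right) + \left(\left(-1 + 3\right) + \left(5 + 3\right)\right)\right)^{2} = \left(\left(132 + 216\right) + \left(2 + 8\right)\right)^{2} = \left(348 + 10\right)^{2} = 358^{2} = 128164$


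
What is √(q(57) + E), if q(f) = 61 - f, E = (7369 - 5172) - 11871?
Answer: I*√9670 ≈ 98.336*I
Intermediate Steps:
E = -9674 (E = 2197 - 11871 = -9674)
√(q(57) + E) = √((61 - 1*57) - 9674) = √((61 - 57) - 9674) = √(4 - 9674) = √(-9670) = I*√9670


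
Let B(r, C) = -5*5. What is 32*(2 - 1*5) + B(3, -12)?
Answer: -121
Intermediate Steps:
B(r, C) = -25
32*(2 - 1*5) + B(3, -12) = 32*(2 - 1*5) - 25 = 32*(2 - 5) - 25 = 32*(-3) - 25 = -96 - 25 = -121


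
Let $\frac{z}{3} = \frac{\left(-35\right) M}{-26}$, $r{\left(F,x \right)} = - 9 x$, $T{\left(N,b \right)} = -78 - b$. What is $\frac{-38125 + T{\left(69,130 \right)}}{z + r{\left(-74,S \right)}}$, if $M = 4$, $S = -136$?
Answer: $- \frac{498329}{16122} \approx -30.91$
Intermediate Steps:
$z = \frac{210}{13}$ ($z = 3 \frac{\left(-35\right) 4}{-26} = 3 \left(\left(-140\right) \left(- \frac{1}{26}\right)\right) = 3 \cdot \frac{70}{13} = \frac{210}{13} \approx 16.154$)
$\frac{-38125 + T{\left(69,130 \right)}}{z + r{\left(-74,S \right)}} = \frac{-38125 - 208}{\frac{210}{13} - -1224} = \frac{-38125 - 208}{\frac{210}{13} + 1224} = \frac{-38125 - 208}{\frac{16122}{13}} = \left(-38333\right) \frac{13}{16122} = - \frac{498329}{16122}$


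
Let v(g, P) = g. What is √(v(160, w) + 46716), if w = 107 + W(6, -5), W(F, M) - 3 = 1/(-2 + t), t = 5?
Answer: 2*√11719 ≈ 216.51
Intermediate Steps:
W(F, M) = 10/3 (W(F, M) = 3 + 1/(-2 + 5) = 3 + 1/3 = 3 + ⅓ = 10/3)
w = 331/3 (w = 107 + 10/3 = 331/3 ≈ 110.33)
√(v(160, w) + 46716) = √(160 + 46716) = √46876 = 2*√11719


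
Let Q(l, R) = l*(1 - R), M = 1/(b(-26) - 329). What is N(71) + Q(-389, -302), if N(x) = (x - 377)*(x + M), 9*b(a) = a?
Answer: -416961537/2987 ≈ -1.3959e+5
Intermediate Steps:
b(a) = a/9
M = -9/2987 (M = 1/((⅑)*(-26) - 329) = 1/(-26/9 - 329) = 1/(-2987/9) = -9/2987 ≈ -0.0030131)
N(x) = (-377 + x)*(-9/2987 + x) (N(x) = (x - 377)*(x - 9/2987) = (-377 + x)*(-9/2987 + x))
N(71) + Q(-389, -302) = (117/103 + 71² - 1126108/2987*71) - 389*(1 - 1*(-302)) = (117/103 + 5041 - 79953668/2987) - 389*(1 + 302) = -64892808/2987 - 389*303 = -64892808/2987 - 117867 = -416961537/2987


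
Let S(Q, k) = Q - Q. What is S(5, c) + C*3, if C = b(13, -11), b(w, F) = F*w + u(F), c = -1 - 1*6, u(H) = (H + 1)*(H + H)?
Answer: 231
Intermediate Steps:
u(H) = 2*H*(1 + H) (u(H) = (1 + H)*(2*H) = 2*H*(1 + H))
c = -7 (c = -1 - 6 = -7)
S(Q, k) = 0
b(w, F) = F*w + 2*F*(1 + F)
C = 77 (C = -11*(2 + 13 + 2*(-11)) = -11*(2 + 13 - 22) = -11*(-7) = 77)
S(5, c) + C*3 = 0 + 77*3 = 0 + 231 = 231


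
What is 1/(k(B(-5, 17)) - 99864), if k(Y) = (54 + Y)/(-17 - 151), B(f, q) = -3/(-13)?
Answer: -728/72701227 ≈ -1.0014e-5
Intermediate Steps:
B(f, q) = 3/13 (B(f, q) = -3*(-1/13) = 3/13)
k(Y) = -9/28 - Y/168 (k(Y) = (54 + Y)/(-168) = (54 + Y)*(-1/168) = -9/28 - Y/168)
1/(k(B(-5, 17)) - 99864) = 1/((-9/28 - 1/168*3/13) - 99864) = 1/((-9/28 - 1/728) - 99864) = 1/(-235/728 - 99864) = 1/(-72701227/728) = -728/72701227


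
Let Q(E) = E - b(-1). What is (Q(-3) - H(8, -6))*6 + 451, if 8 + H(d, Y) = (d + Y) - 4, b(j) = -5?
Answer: 523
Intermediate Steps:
H(d, Y) = -12 + Y + d (H(d, Y) = -8 + ((d + Y) - 4) = -8 + ((Y + d) - 4) = -8 + (-4 + Y + d) = -12 + Y + d)
Q(E) = 5 + E (Q(E) = E - 1*(-5) = E + 5 = 5 + E)
(Q(-3) - H(8, -6))*6 + 451 = ((5 - 3) - (-12 - 6 + 8))*6 + 451 = (2 - 1*(-10))*6 + 451 = (2 + 10)*6 + 451 = 12*6 + 451 = 72 + 451 = 523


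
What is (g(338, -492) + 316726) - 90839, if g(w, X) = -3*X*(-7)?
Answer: 215555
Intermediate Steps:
g(w, X) = 21*X
(g(338, -492) + 316726) - 90839 = (21*(-492) + 316726) - 90839 = (-10332 + 316726) - 90839 = 306394 - 90839 = 215555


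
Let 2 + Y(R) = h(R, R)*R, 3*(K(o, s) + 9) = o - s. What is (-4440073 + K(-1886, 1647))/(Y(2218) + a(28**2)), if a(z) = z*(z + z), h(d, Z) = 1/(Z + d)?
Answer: -26647558/7375863 ≈ -3.6128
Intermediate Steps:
K(o, s) = -9 - s/3 + o/3 (K(o, s) = -9 + (o - s)/3 = -9 + (-s/3 + o/3) = -9 - s/3 + o/3)
Y(R) = -3/2 (Y(R) = -2 + R/(R + R) = -2 + R/((2*R)) = -2 + (1/(2*R))*R = -2 + 1/2 = -3/2)
a(z) = 2*z**2 (a(z) = z*(2*z) = 2*z**2)
(-4440073 + K(-1886, 1647))/(Y(2218) + a(28**2)) = (-4440073 + (-9 - 1/3*1647 + (1/3)*(-1886)))/(-3/2 + 2*(28**2)**2) = (-4440073 + (-9 - 549 - 1886/3))/(-3/2 + 2*784**2) = (-4440073 - 3560/3)/(-3/2 + 2*614656) = -13323779/(3*(-3/2 + 1229312)) = -13323779/(3*2458621/2) = -13323779/3*2/2458621 = -26647558/7375863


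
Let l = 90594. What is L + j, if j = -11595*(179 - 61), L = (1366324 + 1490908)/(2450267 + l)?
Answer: -3476428571578/2540861 ≈ -1.3682e+6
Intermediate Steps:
L = 2857232/2540861 (L = (1366324 + 1490908)/(2450267 + 90594) = 2857232/2540861 ≈ 1.1245)
j = -1368210 (j = -11595*118 = -1368210)
L + j = 2857232/2540861 - 1368210 = -3476428571578/2540861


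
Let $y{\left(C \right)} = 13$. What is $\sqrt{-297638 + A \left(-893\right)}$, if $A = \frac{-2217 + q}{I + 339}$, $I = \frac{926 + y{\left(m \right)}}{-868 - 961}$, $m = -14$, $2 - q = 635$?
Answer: $\frac{i \sqrt{3088760190606462}}{103182} \approx 538.63 i$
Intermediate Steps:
$q = -633$ ($q = 2 - 635 = -633$)
$I = - \frac{939}{1829}$ ($I = \frac{926 + 13}{-868 - 961} = \frac{939}{-1829} = 939 \left(- \frac{1}{1829}\right) = - \frac{939}{1829} \approx -0.5134$)
$A = - \frac{868775}{103182}$ ($A = \frac{-2217 - 633}{- \frac{939}{1829} + 339} = - \frac{2850}{\frac{619092}{1829}} = \left(-2850\right) \frac{1829}{619092} = - \frac{868775}{103182} \approx -8.4198$)
$\sqrt{-297638 + A \left(-893\right)} = \sqrt{-297638 - - \frac{775816075}{103182}} = \sqrt{-297638 + \frac{775816075}{103182}} = \sqrt{- \frac{29935068041}{103182}} = \frac{i \sqrt{3088760190606462}}{103182}$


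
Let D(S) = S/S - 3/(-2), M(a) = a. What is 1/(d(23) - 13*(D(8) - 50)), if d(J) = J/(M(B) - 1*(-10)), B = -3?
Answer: 14/8691 ≈ 0.0016109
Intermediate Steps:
D(S) = 5/2 (D(S) = 1 - 3*(-½) = 1 + 3/2 = 5/2)
d(J) = J/7 (d(J) = J/(-3 - 1*(-10)) = J/(-3 + 10) = J/7)
1/(d(23) - 13*(D(8) - 50)) = 1/((⅐)*23 - 13*(5/2 - 50)) = 1/(23/7 - 13*(-95/2)) = 1/(23/7 + 1235/2) = 1/(8691/14) = 14/8691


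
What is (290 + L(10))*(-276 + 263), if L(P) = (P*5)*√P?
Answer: -3770 - 650*√10 ≈ -5825.5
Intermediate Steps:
L(P) = 5*P^(3/2) (L(P) = (5*P)*√P = 5*P^(3/2))
(290 + L(10))*(-276 + 263) = (290 + 5*10^(3/2))*(-276 + 263) = (290 + 5*(10*√10))*(-13) = (290 + 50*√10)*(-13) = -3770 - 650*√10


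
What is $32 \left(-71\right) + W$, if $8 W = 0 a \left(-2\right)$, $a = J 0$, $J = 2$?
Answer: $-2272$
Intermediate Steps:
$a = 0$ ($a = 2 \cdot 0 = 0$)
$W = 0$ ($W = \frac{0 \cdot 0 \left(-2\right)}{8} = \frac{0 \left(-2\right)}{8} = \frac{1}{8} \cdot 0 = 0$)
$32 \left(-71\right) + W = 32 \left(-71\right) + 0 = -2272 + 0 = -2272$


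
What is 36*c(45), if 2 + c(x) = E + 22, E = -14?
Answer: 216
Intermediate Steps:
c(x) = 6 (c(x) = -2 + (-14 + 22) = -2 + 8 = 6)
36*c(45) = 36*6 = 216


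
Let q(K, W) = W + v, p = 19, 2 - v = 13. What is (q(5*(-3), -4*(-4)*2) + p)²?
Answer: 1600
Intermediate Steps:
v = -11 (v = 2 - 1*13 = 2 - 13 = -11)
q(K, W) = -11 + W (q(K, W) = W - 11 = -11 + W)
(q(5*(-3), -4*(-4)*2) + p)² = ((-11 - 4*(-4)*2) + 19)² = ((-11 + 16*2) + 19)² = ((-11 + 32) + 19)² = (21 + 19)² = 40² = 1600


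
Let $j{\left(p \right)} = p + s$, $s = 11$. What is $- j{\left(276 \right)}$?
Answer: $-287$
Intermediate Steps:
$j{\left(p \right)} = 11 + p$ ($j{\left(p \right)} = p + 11 = 11 + p$)
$- j{\left(276 \right)} = - (11 + 276) = \left(-1\right) 287 = -287$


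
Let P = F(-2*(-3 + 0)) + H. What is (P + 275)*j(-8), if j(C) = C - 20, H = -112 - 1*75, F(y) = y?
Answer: -2632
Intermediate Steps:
H = -187 (H = -112 - 75 = -187)
P = -181 (P = -2*(-3 + 0) - 187 = -2*(-3) - 187 = 6 - 187 = -181)
j(C) = -20 + C
(P + 275)*j(-8) = (-181 + 275)*(-20 - 8) = 94*(-28) = -2632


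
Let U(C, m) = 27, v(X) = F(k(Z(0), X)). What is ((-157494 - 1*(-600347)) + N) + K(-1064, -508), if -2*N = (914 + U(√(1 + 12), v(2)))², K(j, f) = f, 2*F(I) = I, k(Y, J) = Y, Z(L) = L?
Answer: -791/2 ≈ -395.50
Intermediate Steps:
F(I) = I/2
v(X) = 0 (v(X) = (½)*0 = 0)
N = -885481/2 (N = -(914 + 27)²/2 = -½*941² = -½*885481 = -885481/2 ≈ -4.4274e+5)
((-157494 - 1*(-600347)) + N) + K(-1064, -508) = ((-157494 - 1*(-600347)) - 885481/2) - 508 = ((-157494 + 600347) - 885481/2) - 508 = (442853 - 885481/2) - 508 = 225/2 - 508 = -791/2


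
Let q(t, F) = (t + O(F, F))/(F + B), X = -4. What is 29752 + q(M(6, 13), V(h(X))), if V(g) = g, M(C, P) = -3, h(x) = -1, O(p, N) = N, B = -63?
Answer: 476033/16 ≈ 29752.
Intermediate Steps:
q(t, F) = (F + t)/(-63 + F) (q(t, F) = (t + F)/(F - 63) = (F + t)/(-63 + F))
29752 + q(M(6, 13), V(h(X))) = 29752 + (-1 - 3)/(-63 - 1) = 29752 - 4/(-64) = 29752 - 1/64*(-4) = 29752 + 1/16 = 476033/16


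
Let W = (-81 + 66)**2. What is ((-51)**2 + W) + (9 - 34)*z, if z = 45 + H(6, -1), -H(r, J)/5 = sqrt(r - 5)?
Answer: 1826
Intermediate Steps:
W = 225 (W = (-15)**2 = 225)
H(r, J) = -5*sqrt(-5 + r) (H(r, J) = -5*sqrt(r - 5) = -5*sqrt(-5 + r))
z = 40 (z = 45 - 5*sqrt(-5 + 6) = 45 - 5*sqrt(1) = 45 - 5*1 = 45 - 5 = 40)
((-51)**2 + W) + (9 - 34)*z = ((-51)**2 + 225) + (9 - 34)*40 = (2601 + 225) - 25*40 = 2826 - 1000 = 1826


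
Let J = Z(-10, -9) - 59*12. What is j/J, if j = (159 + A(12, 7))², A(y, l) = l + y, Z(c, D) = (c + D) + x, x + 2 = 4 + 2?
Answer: -31684/723 ≈ -43.823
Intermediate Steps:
x = 4 (x = -2 + (4 + 2) = -2 + 6 = 4)
Z(c, D) = 4 + D + c (Z(c, D) = (c + D) + 4 = (D + c) + 4 = 4 + D + c)
j = 31684 (j = (159 + (7 + 12))² = (159 + 19)² = 178² = 31684)
J = -723 (J = (4 - 9 - 10) - 59*12 = -15 - 708 = -723)
j/J = 31684/(-723) = 31684*(-1/723) = -31684/723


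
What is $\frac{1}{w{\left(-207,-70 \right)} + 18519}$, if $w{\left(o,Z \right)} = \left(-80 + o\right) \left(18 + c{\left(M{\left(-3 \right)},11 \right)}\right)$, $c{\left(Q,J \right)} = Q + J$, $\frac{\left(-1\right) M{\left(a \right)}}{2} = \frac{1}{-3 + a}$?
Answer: $\frac{3}{30301} \approx 9.9007 \cdot 10^{-5}$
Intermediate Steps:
$M{\left(a \right)} = - \frac{2}{-3 + a}$
$c{\left(Q,J \right)} = J + Q$
$w{\left(o,Z \right)} = - \frac{7040}{3} + \frac{88 o}{3}$ ($w{\left(o,Z \right)} = \left(-80 + o\right) \left(18 + \left(11 - \frac{2}{-3 - 3}\right)\right) = \left(-80 + o\right) \left(18 + \left(11 - \frac{2}{-6}\right)\right) = \left(-80 + o\right) \left(18 + \left(11 - - \frac{1}{3}\right)\right) = \left(-80 + o\right) \left(18 + \left(11 + \frac{1}{3}\right)\right) = \left(-80 + o\right) \left(18 + \frac{34}{3}\right) = \left(-80 + o\right) \frac{88}{3} = - \frac{7040}{3} + \frac{88 o}{3}$)
$\frac{1}{w{\left(-207,-70 \right)} + 18519} = \frac{1}{\left(- \frac{7040}{3} + \frac{88}{3} \left(-207\right)\right) + 18519} = \frac{1}{\left(- \frac{7040}{3} - 6072\right) + 18519} = \frac{1}{- \frac{25256}{3} + 18519} = \frac{1}{\frac{30301}{3}} = \frac{3}{30301}$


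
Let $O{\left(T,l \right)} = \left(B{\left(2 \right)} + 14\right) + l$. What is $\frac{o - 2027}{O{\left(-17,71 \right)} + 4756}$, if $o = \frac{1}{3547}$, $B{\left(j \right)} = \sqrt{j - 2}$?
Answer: $- \frac{7189768}{17171027} \approx -0.41872$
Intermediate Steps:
$B{\left(j \right)} = \sqrt{-2 + j}$
$o = \frac{1}{3547} \approx 0.00028193$
$O{\left(T,l \right)} = 14 + l$ ($O{\left(T,l \right)} = \left(\sqrt{-2 + 2} + 14\right) + l = \left(\sqrt{0} + 14\right) + l = \left(0 + 14\right) + l = 14 + l$)
$\frac{o - 2027}{O{\left(-17,71 \right)} + 4756} = \frac{\frac{1}{3547} - 2027}{\left(14 + 71\right) + 4756} = - \frac{7189768}{3547 \left(85 + 4756\right)} = - \frac{7189768}{3547 \cdot 4841} = \left(- \frac{7189768}{3547}\right) \frac{1}{4841} = - \frac{7189768}{17171027}$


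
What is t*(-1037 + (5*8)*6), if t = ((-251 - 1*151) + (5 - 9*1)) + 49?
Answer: 284529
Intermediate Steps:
t = -357 (t = ((-251 - 151) + (5 - 9)) + 49 = (-402 - 4) + 49 = -406 + 49 = -357)
t*(-1037 + (5*8)*6) = -357*(-1037 + (5*8)*6) = -357*(-1037 + 40*6) = -357*(-1037 + 240) = -357*(-797) = 284529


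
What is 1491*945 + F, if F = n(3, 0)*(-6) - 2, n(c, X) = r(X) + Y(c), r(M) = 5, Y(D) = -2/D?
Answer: 1408967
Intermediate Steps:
n(c, X) = 5 - 2/c
F = -28 (F = (5 - 2/3)*(-6) - 2 = (13/3)*(-6) - 2 = -26 - 2 = -28)
1491*945 + F = 1491*945 - 28 = 1408995 - 28 = 1408967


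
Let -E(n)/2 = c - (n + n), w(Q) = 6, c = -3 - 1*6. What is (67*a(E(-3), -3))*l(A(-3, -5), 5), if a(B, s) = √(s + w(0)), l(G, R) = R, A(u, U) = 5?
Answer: 335*√3 ≈ 580.24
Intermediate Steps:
c = -9 (c = -3 - 6 = -9)
E(n) = 18 + 4*n (E(n) = -2*(-9 - (n + n)) = -2*(-9 - 2*n) = 18 + 4*n)
a(B, s) = √(6 + s) (a(B, s) = √(s + 6) = √(6 + s))
(67*a(E(-3), -3))*l(A(-3, -5), 5) = (67*√(6 - 3))*5 = (67*√3)*5 = 335*√3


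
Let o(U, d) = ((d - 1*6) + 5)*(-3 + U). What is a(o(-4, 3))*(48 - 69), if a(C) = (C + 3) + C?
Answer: 525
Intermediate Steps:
o(U, d) = (-1 + d)*(-3 + U) (o(U, d) = ((d - 6) + 5)*(-3 + U) = ((-6 + d) + 5)*(-3 + U) = (-1 + d)*(-3 + U))
a(C) = 3 + 2*C (a(C) = (3 + C) + C = 3 + 2*C)
a(o(-4, 3))*(48 - 69) = (3 + 2*(3 - 1*(-4) - 3*3 - 4*3))*(48 - 69) = (3 + 2*(3 + 4 - 9 - 12))*(-21) = (3 + 2*(-14))*(-21) = (3 - 28)*(-21) = -25*(-21) = 525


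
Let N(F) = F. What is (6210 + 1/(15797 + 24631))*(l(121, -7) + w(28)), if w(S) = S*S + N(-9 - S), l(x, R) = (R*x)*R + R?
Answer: 186033889821/4492 ≈ 4.1414e+7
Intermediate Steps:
l(x, R) = R + x*R**2 (l(x, R) = x*R**2 + R = R + x*R**2)
w(S) = -9 + S**2 - S (w(S) = S*S + (-9 - S) = S**2 + (-9 - S) = -9 + S**2 - S)
(6210 + 1/(15797 + 24631))*(l(121, -7) + w(28)) = (6210 + 1/(15797 + 24631))*(-7*(1 - 7*121) + (-9 + 28**2 - 1*28)) = (6210 + 1/40428)*(-7*(1 - 847) + (-9 + 784 - 28)) = (6210 + 1/40428)*(-7*(-846) + 747) = 251057881*(5922 + 747)/40428 = (251057881/40428)*6669 = 186033889821/4492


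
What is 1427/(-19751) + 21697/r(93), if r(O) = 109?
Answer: 428381904/2152859 ≈ 198.98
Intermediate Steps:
1427/(-19751) + 21697/r(93) = 1427/(-19751) + 21697/109 = 1427*(-1/19751) + 21697*(1/109) = -1427/19751 + 21697/109 = 428381904/2152859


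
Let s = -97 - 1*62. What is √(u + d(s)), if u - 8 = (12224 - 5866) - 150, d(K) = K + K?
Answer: √5898 ≈ 76.798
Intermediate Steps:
s = -159 (s = -97 - 62 = -159)
d(K) = 2*K
u = 6216 (u = 8 + ((12224 - 5866) - 150) = 8 + (6358 - 150) = 8 + 6208 = 6216)
√(u + d(s)) = √(6216 + 2*(-159)) = √(6216 - 318) = √5898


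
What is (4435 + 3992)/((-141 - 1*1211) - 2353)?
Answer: -2809/1235 ≈ -2.2745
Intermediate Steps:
(4435 + 3992)/((-141 - 1*1211) - 2353) = 8427/((-141 - 1211) - 2353) = 8427/(-1352 - 2353) = 8427/(-3705) = 8427*(-1/3705) = -2809/1235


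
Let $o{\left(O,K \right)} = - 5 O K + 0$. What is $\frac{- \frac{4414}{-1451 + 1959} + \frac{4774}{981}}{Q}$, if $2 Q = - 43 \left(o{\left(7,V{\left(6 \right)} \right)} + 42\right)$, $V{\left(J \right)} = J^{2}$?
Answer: $- \frac{952471}{6525119538} \approx -0.00014597$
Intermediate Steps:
$o{\left(O,K \right)} = - 5 K O$ ($o{\left(O,K \right)} = - 5 K O + 0 = - 5 K O$)
$Q = 26187$ ($Q = \frac{\left(-43\right) \left(\left(-5\right) 6^{2} \cdot 7 + 42\right)}{2} = \frac{\left(-43\right) \left(\left(-5\right) 36 \cdot 7 + 42\right)}{2} = \frac{\left(-43\right) \left(-1260 + 42\right)}{2} = \frac{\left(-43\right) \left(-1218\right)}{2} = \frac{1}{2} \cdot 52374 = 26187$)
$\frac{- \frac{4414}{-1451 + 1959} + \frac{4774}{981}}{Q} = \frac{- \frac{4414}{-1451 + 1959} + \frac{4774}{981}}{26187} = \left(- \frac{4414}{508} + 4774 \cdot \frac{1}{981}\right) \frac{1}{26187} = \left(\left(-4414\right) \frac{1}{508} + \frac{4774}{981}\right) \frac{1}{26187} = \left(- \frac{2207}{254} + \frac{4774}{981}\right) \frac{1}{26187} = \left(- \frac{952471}{249174}\right) \frac{1}{26187} = - \frac{952471}{6525119538}$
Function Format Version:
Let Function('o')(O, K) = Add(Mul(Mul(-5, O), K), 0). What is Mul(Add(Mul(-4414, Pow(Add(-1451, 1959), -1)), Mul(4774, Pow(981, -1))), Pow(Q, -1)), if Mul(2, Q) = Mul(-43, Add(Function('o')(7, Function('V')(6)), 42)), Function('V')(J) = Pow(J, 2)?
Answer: Rational(-952471, 6525119538) ≈ -0.00014597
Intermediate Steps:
Function('o')(O, K) = Mul(-5, K, O) (Function('o')(O, K) = Add(Mul(-5, K, O), 0) = Mul(-5, K, O))
Q = 26187 (Q = Mul(Rational(1, 2), Mul(-43, Add(Mul(-5, Pow(6, 2), 7), 42))) = Mul(Rational(1, 2), Mul(-43, Add(Mul(-5, 36, 7), 42))) = Mul(Rational(1, 2), Mul(-43, Add(-1260, 42))) = Mul(Rational(1, 2), Mul(-43, -1218)) = Mul(Rational(1, 2), 52374) = 26187)
Mul(Add(Mul(-4414, Pow(Add(-1451, 1959), -1)), Mul(4774, Pow(981, -1))), Pow(Q, -1)) = Mul(Add(Mul(-4414, Pow(Add(-1451, 1959), -1)), Mul(4774, Pow(981, -1))), Pow(26187, -1)) = Mul(Add(Mul(-4414, Pow(508, -1)), Mul(4774, Rational(1, 981))), Rational(1, 26187)) = Mul(Add(Mul(-4414, Rational(1, 508)), Rational(4774, 981)), Rational(1, 26187)) = Mul(Add(Rational(-2207, 254), Rational(4774, 981)), Rational(1, 26187)) = Mul(Rational(-952471, 249174), Rational(1, 26187)) = Rational(-952471, 6525119538)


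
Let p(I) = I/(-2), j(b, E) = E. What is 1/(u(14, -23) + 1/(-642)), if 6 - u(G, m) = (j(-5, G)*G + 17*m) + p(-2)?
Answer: 642/128399 ≈ 0.0050000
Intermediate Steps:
p(I) = -I/2 (p(I) = I*(-1/2) = -I/2)
u(G, m) = 5 - G**2 - 17*m (u(G, m) = 6 - ((G*G + 17*m) - 1/2*(-2)) = 6 - ((G**2 + 17*m) + 1) = 6 - (1 + G**2 + 17*m) = 6 + (-1 - G**2 - 17*m) = 5 - G**2 - 17*m)
1/(u(14, -23) + 1/(-642)) = 1/((5 - 1*14**2 - 17*(-23)) + 1/(-642)) = 1/((5 - 1*196 + 391) - 1/642) = 1/((5 - 196 + 391) - 1/642) = 1/(200 - 1/642) = 1/(128399/642) = 642/128399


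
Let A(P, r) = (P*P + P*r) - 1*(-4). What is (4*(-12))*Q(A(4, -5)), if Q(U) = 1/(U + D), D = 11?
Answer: -48/11 ≈ -4.3636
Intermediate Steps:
A(P, r) = 4 + P² + P*r (A(P, r) = (P² + P*r) + 4 = 4 + P² + P*r)
Q(U) = 1/(11 + U) (Q(U) = 1/(U + 11) = 1/(11 + U))
(4*(-12))*Q(A(4, -5)) = (4*(-12))/(11 + (4 + 4² + 4*(-5))) = -48/(11 + (4 + 16 - 20)) = -48/(11 + 0) = -48/11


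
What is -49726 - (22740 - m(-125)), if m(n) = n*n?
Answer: -56841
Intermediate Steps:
m(n) = n²
-49726 - (22740 - m(-125)) = -49726 - (22740 - 1*(-125)²) = -49726 - (22740 - 1*15625) = -49726 - (22740 - 15625) = -49726 - 1*7115 = -49726 - 7115 = -56841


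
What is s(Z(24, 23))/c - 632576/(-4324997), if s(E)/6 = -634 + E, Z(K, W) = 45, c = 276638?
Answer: 79855010045/598229260043 ≈ 0.13349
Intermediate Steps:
s(E) = -3804 + 6*E (s(E) = 6*(-634 + E) = -3804 + 6*E)
s(Z(24, 23))/c - 632576/(-4324997) = (-3804 + 6*45)/276638 - 632576/(-4324997) = (-3804 + 270)*(1/276638) - 632576*(-1/4324997) = -3534*1/276638 + 632576/4324997 = -1767/138319 + 632576/4324997 = 79855010045/598229260043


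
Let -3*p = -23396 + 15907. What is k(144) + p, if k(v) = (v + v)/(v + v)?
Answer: 7492/3 ≈ 2497.3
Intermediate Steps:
k(v) = 1 (k(v) = (2*v)/((2*v)) = (2*v)*(1/(2*v)) = 1)
p = 7489/3 (p = -(-23396 + 15907)/3 = -⅓*(-7489) = 7489/3 ≈ 2496.3)
k(144) + p = 1 + 7489/3 = 7492/3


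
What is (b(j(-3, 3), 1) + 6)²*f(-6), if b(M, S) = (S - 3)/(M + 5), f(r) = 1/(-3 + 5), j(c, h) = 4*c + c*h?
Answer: 2401/128 ≈ 18.758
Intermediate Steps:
f(r) = ½ (f(r) = 1/2 = ½)
b(M, S) = (-3 + S)/(5 + M)
(b(j(-3, 3), 1) + 6)²*f(-6) = ((-3 + 1)/(5 - 3*(4 + 3)) + 6)²*(½) = (-2/(5 - 3*7) + 6)²*(½) = (-2/(5 - 21) + 6)²*(½) = (-2/(-16) + 6)²*(½) = (-1/16*(-2) + 6)²*(½) = (⅛ + 6)²*(½) = (49/8)²*(½) = (2401/64)*(½) = 2401/128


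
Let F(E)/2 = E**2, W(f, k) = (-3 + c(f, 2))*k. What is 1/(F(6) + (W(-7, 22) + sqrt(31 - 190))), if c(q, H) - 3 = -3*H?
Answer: -20/1253 - I*sqrt(159)/3759 ≈ -0.015962 - 0.0033545*I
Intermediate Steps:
c(q, H) = 3 - 3*H
W(f, k) = -6*k (W(f, k) = (-3 + (3 - 3*2))*k = (-3 + (3 - 6))*k = (-3 - 3)*k = -6*k)
F(E) = 2*E**2
1/(F(6) + (W(-7, 22) + sqrt(31 - 190))) = 1/(2*6**2 + (-6*22 + sqrt(31 - 190))) = 1/(2*36 + (-132 + sqrt(-159))) = 1/(72 + (-132 + I*sqrt(159))) = 1/(-60 + I*sqrt(159))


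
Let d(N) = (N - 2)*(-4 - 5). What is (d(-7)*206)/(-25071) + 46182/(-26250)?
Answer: -88657579/36561875 ≈ -2.4249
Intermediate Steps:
d(N) = 18 - 9*N (d(N) = (-2 + N)*(-9) = 18 - 9*N)
(d(-7)*206)/(-25071) + 46182/(-26250) = ((18 - 9*(-7))*206)/(-25071) + 46182/(-26250) = ((18 + 63)*206)*(-1/25071) + 46182*(-1/26250) = (81*206)*(-1/25071) - 7697/4375 = 16686*(-1/25071) - 7697/4375 = -5562/8357 - 7697/4375 = -88657579/36561875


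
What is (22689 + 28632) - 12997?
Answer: 38324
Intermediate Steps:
(22689 + 28632) - 12997 = 51321 - 12997 = 38324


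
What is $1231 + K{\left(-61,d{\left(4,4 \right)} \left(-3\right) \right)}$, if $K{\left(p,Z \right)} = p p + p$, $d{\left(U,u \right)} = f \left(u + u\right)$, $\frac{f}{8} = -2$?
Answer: $4891$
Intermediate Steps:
$f = -16$ ($f = 8 \left(-2\right) = -16$)
$d{\left(U,u \right)} = - 32 u$ ($d{\left(U,u \right)} = - 16 \left(u + u\right) = - 16 \cdot 2 u = - 32 u$)
$K{\left(p,Z \right)} = p + p^{2}$ ($K{\left(p,Z \right)} = p^{2} + p = p + p^{2}$)
$1231 + K{\left(-61,d{\left(4,4 \right)} \left(-3\right) \right)} = 1231 - 61 \left(1 - 61\right) = 1231 - -3660 = 1231 + 3660 = 4891$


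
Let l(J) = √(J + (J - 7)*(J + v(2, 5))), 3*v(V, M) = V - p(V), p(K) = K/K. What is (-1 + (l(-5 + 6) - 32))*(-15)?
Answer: 495 - 15*I*√7 ≈ 495.0 - 39.686*I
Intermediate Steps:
p(K) = 1
v(V, M) = -⅓ + V/3 (v(V, M) = (V - 1*1)/3 = (V - 1)/3 = (-1 + V)/3 = -⅓ + V/3)
l(J) = √(J + (-7 + J)*(⅓ + J)) (l(J) = √(J + (J - 7)*(J + (-⅓ + (⅓)*2))) = √(J + (-7 + J)*(J + (-⅓ + ⅔))) = √(J + (-7 + J)*(J + ⅓)) = √(J + (-7 + J)*(⅓ + J)))
(-1 + (l(-5 + 6) - 32))*(-15) = (-1 + (√(-21 - 51*(-5 + 6) + 9*(-5 + 6)²)/3 - 32))*(-15) = (-1 + (√(-21 - 51*1 + 9*1²)/3 - 32))*(-15) = (-1 + (√(-21 - 51 + 9*1)/3 - 32))*(-15) = (-1 + (√(-21 - 51 + 9)/3 - 32))*(-15) = (-1 + (√(-63)/3 - 32))*(-15) = (-1 + ((3*I*√7)/3 - 32))*(-15) = (-1 + (I*√7 - 32))*(-15) = (-1 + (-32 + I*√7))*(-15) = (-33 + I*√7)*(-15) = 495 - 15*I*√7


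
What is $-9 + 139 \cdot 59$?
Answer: $8192$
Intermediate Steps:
$-9 + 139 \cdot 59 = -9 + 8201 = 8192$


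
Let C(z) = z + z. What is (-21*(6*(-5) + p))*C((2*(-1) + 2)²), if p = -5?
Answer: 0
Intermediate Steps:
C(z) = 2*z
(-21*(6*(-5) + p))*C((2*(-1) + 2)²) = (-21*(6*(-5) - 5))*(2*(2*(-1) + 2)²) = (-21*(-30 - 5))*(2*(-2 + 2)²) = (-21*(-35))*(2*0²) = 735*(2*0) = 735*0 = 0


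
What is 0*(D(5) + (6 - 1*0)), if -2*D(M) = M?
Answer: 0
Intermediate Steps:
D(M) = -M/2
0*(D(5) + (6 - 1*0)) = 0*(-½*5 + (6 - 1*0)) = 0*(-5/2 + (6 + 0)) = 0*(-5/2 + 6) = 0*(7/2) = 0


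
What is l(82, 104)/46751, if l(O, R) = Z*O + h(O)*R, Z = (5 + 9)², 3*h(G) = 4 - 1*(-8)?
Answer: 16488/46751 ≈ 0.35268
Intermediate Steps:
h(G) = 4 (h(G) = (4 - 1*(-8))/3 = (4 + 8)/3 = (⅓)*12 = 4)
Z = 196 (Z = 14² = 196)
l(O, R) = 4*R + 196*O (l(O, R) = 196*O + 4*R = 4*R + 196*O)
l(82, 104)/46751 = (4*104 + 196*82)/46751 = (416 + 16072)*(1/46751) = 16488*(1/46751) = 16488/46751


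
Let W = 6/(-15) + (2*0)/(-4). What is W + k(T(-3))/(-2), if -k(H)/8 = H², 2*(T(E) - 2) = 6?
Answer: 498/5 ≈ 99.600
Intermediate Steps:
T(E) = 5 (T(E) = 2 + (½)*6 = 2 + 3 = 5)
W = -⅖ (W = 6*(-1/15) + 0*(-¼) = -⅖ + 0 = -⅖ ≈ -0.40000)
k(H) = -8*H²
W + k(T(-3))/(-2) = -⅖ + (-8*5²)/(-2) = -⅖ - (-4)*25 = -⅖ - ½*(-200) = -⅖ + 100 = 498/5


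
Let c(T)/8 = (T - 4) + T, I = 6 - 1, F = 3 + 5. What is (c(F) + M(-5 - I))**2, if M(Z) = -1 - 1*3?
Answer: 8464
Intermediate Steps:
F = 8
I = 5
c(T) = -32 + 16*T (c(T) = 8*((T - 4) + T) = 8*((-4 + T) + T) = 8*(-4 + 2*T) = -32 + 16*T)
M(Z) = -4 (M(Z) = -1 - 3 = -4)
(c(F) + M(-5 - I))**2 = ((-32 + 16*8) - 4)**2 = ((-32 + 128) - 4)**2 = (96 - 4)**2 = 92**2 = 8464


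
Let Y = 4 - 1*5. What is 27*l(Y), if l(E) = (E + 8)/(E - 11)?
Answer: -63/4 ≈ -15.750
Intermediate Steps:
Y = -1 (Y = 4 - 5 = -1)
l(E) = (8 + E)/(-11 + E)
27*l(Y) = 27*((8 - 1)/(-11 - 1)) = 27*(7/(-12)) = 27*(-1/12*7) = 27*(-7/12) = -63/4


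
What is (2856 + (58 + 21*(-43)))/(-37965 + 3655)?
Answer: -2011/34310 ≈ -0.058613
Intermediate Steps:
(2856 + (58 + 21*(-43)))/(-37965 + 3655) = (2856 + (58 - 903))/(-34310) = (2856 - 845)*(-1/34310) = 2011*(-1/34310) = -2011/34310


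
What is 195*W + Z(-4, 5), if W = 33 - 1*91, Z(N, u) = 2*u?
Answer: -11300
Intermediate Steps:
W = -58 (W = 33 - 91 = -58)
195*W + Z(-4, 5) = 195*(-58) + 2*5 = -11310 + 10 = -11300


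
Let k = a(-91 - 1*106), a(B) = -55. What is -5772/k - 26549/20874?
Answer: 119024533/1148070 ≈ 103.67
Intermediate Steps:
k = -55
-5772/k - 26549/20874 = -5772/(-55) - 26549/20874 = -5772*(-1/55) - 26549*1/20874 = 5772/55 - 26549/20874 = 119024533/1148070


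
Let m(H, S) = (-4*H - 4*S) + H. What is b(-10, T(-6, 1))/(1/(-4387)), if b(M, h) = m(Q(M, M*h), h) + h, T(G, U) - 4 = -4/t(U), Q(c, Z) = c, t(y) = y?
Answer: -131610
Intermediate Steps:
T(G, U) = 4 - 4/U
m(H, S) = -4*S - 3*H
b(M, h) = -3*M - 3*h (b(M, h) = (-4*h - 3*M) + h = -3*M - 3*h)
b(-10, T(-6, 1))/(1/(-4387)) = (-3*(-10) - 3*(4 - 4/1))/(1/(-4387)) = (30 - 3*(4 - 4*1))/(-1/4387) = (30 - 3*(4 - 4))*(-4387) = (30 - 3*0)*(-4387) = (30 + 0)*(-4387) = 30*(-4387) = -131610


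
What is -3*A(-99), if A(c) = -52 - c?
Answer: -141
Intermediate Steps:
-3*A(-99) = -3*(-52 - 1*(-99)) = -3*(-52 + 99) = -3*47 = -141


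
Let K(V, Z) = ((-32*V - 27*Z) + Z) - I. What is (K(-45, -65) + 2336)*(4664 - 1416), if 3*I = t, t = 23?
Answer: 53186000/3 ≈ 1.7729e+7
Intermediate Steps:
I = 23/3 (I = (⅓)*23 = 23/3 ≈ 7.6667)
K(V, Z) = -23/3 - 32*V - 26*Z (K(V, Z) = ((-32*V - 27*Z) + Z) - 1*23/3 = (-32*V - 26*Z) - 23/3 = -23/3 - 32*V - 26*Z)
(K(-45, -65) + 2336)*(4664 - 1416) = ((-23/3 - 32*(-45) - 26*(-65)) + 2336)*(4664 - 1416) = ((-23/3 + 1440 + 1690) + 2336)*3248 = (9367/3 + 2336)*3248 = (16375/3)*3248 = 53186000/3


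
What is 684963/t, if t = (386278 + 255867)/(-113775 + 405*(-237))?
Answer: -28735567776/128429 ≈ -2.2375e+5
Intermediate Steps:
t = -128429/41952 (t = 642145/(-113775 - 95985) = 642145/(-209760) = 642145*(-1/209760) = -128429/41952 ≈ -3.0613)
684963/t = 684963/(-128429/41952) = 684963*(-41952/128429) = -28735567776/128429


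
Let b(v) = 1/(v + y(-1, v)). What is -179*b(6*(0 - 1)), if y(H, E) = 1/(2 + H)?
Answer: 179/5 ≈ 35.800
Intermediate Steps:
b(v) = 1/(1 + v) (b(v) = 1/(v + 1/(2 - 1)) = 1/(v + 1/1) = 1/(v + 1) = 1/(1 + v))
-179*b(6*(0 - 1)) = -179/(1 + 6*(0 - 1)) = -179/(1 + 6*(-1)) = -179/(1 - 6) = -179/(-5) = -179*(-⅕) = 179/5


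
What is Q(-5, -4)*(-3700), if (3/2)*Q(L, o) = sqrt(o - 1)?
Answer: -7400*I*sqrt(5)/3 ≈ -5515.6*I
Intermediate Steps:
Q(L, o) = 2*sqrt(-1 + o)/3 (Q(L, o) = 2*sqrt(o - 1)/3 = 2*sqrt(-1 + o)/3)
Q(-5, -4)*(-3700) = (2*sqrt(-1 - 4)/3)*(-3700) = (2*sqrt(-5)/3)*(-3700) = (2*(I*sqrt(5))/3)*(-3700) = (2*I*sqrt(5)/3)*(-3700) = -7400*I*sqrt(5)/3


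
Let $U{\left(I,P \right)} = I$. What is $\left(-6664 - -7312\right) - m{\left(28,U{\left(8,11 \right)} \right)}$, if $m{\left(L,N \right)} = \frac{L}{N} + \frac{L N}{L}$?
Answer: $\frac{1273}{2} \approx 636.5$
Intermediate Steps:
$m{\left(L,N \right)} = N + \frac{L}{N}$ ($m{\left(L,N \right)} = \frac{L}{N} + N = N + \frac{L}{N}$)
$\left(-6664 - -7312\right) - m{\left(28,U{\left(8,11 \right)} \right)} = \left(-6664 - -7312\right) - \left(8 + \frac{28}{8}\right) = \left(-6664 + 7312\right) - \left(8 + 28 \cdot \frac{1}{8}\right) = 648 - \left(8 + \frac{7}{2}\right) = 648 - \frac{23}{2} = \frac{1273}{2}$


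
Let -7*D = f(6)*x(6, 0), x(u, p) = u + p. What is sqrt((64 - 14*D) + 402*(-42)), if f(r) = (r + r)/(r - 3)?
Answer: 2*I*sqrt(4193) ≈ 129.51*I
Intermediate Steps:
x(u, p) = p + u
f(r) = 2*r/(-3 + r) (f(r) = (2*r)/(-3 + r) = 2*r/(-3 + r))
D = -24/7 (D = -2*6/(-3 + 6)*(0 + 6)/7 = -2*6/3*6/7 = -2*6*(1/3)*6/7 = -4*6/7 = -1/7*24 = -24/7 ≈ -3.4286)
sqrt((64 - 14*D) + 402*(-42)) = sqrt((64 - 14*(-24/7)) + 402*(-42)) = sqrt((64 + 48) - 16884) = sqrt(112 - 16884) = sqrt(-16772) = 2*I*sqrt(4193)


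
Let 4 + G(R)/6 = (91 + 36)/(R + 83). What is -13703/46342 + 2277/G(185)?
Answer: -1575402929/14597730 ≈ -107.92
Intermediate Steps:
G(R) = -24 + 762/(83 + R) (G(R) = -24 + 6*((91 + 36)/(R + 83)) = -24 + 6*(127/(83 + R)) = -24 + 762/(83 + R))
-13703/46342 + 2277/G(185) = -13703/46342 + 2277/((6*(-205 - 4*185)/(83 + 185))) = -13703*1/46342 + 2277/((6*(-205 - 740)/268)) = -13703/46342 + 2277/((6*(1/268)*(-945))) = -13703/46342 + 2277/(-2835/134) = -13703/46342 + 2277*(-134/2835) = -13703/46342 - 33902/315 = -1575402929/14597730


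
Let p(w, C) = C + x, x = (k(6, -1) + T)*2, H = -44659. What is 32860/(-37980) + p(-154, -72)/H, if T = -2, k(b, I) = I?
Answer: -73226615/84807441 ≈ -0.86345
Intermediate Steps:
x = -6 (x = (-1 - 2)*2 = -3*2 = -6)
p(w, C) = -6 + C (p(w, C) = C - 6 = -6 + C)
32860/(-37980) + p(-154, -72)/H = 32860/(-37980) + (-6 - 72)/(-44659) = 32860*(-1/37980) - 78*(-1/44659) = -1643/1899 + 78/44659 = -73226615/84807441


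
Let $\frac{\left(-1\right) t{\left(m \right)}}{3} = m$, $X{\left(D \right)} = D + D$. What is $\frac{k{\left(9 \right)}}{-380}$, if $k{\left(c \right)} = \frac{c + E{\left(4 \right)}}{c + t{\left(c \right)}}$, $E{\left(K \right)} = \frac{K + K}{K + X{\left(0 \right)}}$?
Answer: $\frac{11}{6840} \approx 0.0016082$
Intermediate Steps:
$X{\left(D \right)} = 2 D$
$E{\left(K \right)} = 2$ ($E{\left(K \right)} = \frac{K + K}{K + 2 \cdot 0} = \frac{2 K}{K + 0} = \frac{2 K}{K} = 2$)
$t{\left(m \right)} = - 3 m$
$k{\left(c \right)} = - \frac{2 + c}{2 c}$ ($k{\left(c \right)} = \frac{c + 2}{c - 3 c} = \frac{2 + c}{\left(-2\right) c} = \left(2 + c\right) \left(- \frac{1}{2 c}\right) = - \frac{2 + c}{2 c}$)
$\frac{k{\left(9 \right)}}{-380} = \frac{\frac{1}{2} \cdot \frac{1}{9} \left(-2 - 9\right)}{-380} = \frac{1}{2} \cdot \frac{1}{9} \left(-2 - 9\right) \left(- \frac{1}{380}\right) = \frac{1}{2} \cdot \frac{1}{9} \left(-11\right) \left(- \frac{1}{380}\right) = \left(- \frac{11}{18}\right) \left(- \frac{1}{380}\right) = \frac{11}{6840}$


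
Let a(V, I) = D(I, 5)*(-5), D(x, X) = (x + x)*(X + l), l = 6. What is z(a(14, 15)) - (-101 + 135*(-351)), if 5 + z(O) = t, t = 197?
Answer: 47678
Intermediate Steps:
D(x, X) = 2*x*(6 + X) (D(x, X) = (x + x)*(X + 6) = (2*x)*(6 + X) = 2*x*(6 + X))
a(V, I) = -110*I (a(V, I) = (2*I*(6 + 5))*(-5) = (2*I*11)*(-5) = (22*I)*(-5) = -110*I)
z(O) = 192 (z(O) = -5 + 197 = 192)
z(a(14, 15)) - (-101 + 135*(-351)) = 192 - (-101 + 135*(-351)) = 192 - (-101 - 47385) = 192 - 1*(-47486) = 192 + 47486 = 47678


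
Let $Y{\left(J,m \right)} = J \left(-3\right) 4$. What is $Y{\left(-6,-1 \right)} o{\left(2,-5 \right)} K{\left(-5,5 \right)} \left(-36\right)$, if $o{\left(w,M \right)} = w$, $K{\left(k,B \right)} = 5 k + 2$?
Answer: $119232$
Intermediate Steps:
$K{\left(k,B \right)} = 2 + 5 k$
$Y{\left(J,m \right)} = - 12 J$ ($Y{\left(J,m \right)} = - 3 J 4 = - 12 J$)
$Y{\left(-6,-1 \right)} o{\left(2,-5 \right)} K{\left(-5,5 \right)} \left(-36\right) = \left(-12\right) \left(-6\right) 2 \left(2 + 5 \left(-5\right)\right) \left(-36\right) = 72 \cdot 2 \left(2 - 25\right) \left(-36\right) = 72 \cdot 2 \left(-23\right) \left(-36\right) = 72 \left(-46\right) \left(-36\right) = \left(-3312\right) \left(-36\right) = 119232$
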